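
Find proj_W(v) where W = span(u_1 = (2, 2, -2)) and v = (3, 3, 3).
proj_W(v) = (1, 1, -1)

Set up U = [u_1 | ... | u_1] ∈ R^(3×1). The projector onto W = col(U) is P = U (U^T U)^(-1) U^T.
Compute U^T U =
  [12],
and U^T v = (6).
Solve U^T U · c = U^T v for the coefficients: c = (1/2). The projection is proj_W(v) = U c.
Check: (v - proj_W(v)) · u_1 = 0  (should be 0).
Result: proj_W(v) = (1, 1, -1).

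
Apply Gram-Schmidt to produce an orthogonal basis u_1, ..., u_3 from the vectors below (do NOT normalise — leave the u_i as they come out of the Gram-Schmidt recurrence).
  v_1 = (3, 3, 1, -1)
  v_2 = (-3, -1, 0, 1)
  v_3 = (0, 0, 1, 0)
Orthogonal basis:
  u_1 = (3, 3, 1, -1)
  u_2 = (-21/20, 19/20, 13/20, 7/20)
  u_3 = (2/17, -20/51, 40/51, -2/51)

Apply the Gram-Schmidt recurrence
  u_1 = v_1
  u_i = v_i − Σ_{j<i} ((v_i · u_j) / (u_j · u_j)) · u_j.

Step by step this gives:
  u_1 = (3, 3, 1, -1)
  u_2 = (-21/20, 19/20, 13/20, 7/20)
  u_3 = (2/17, -20/51, 40/51, -2/51)

Orthogonality check:
  u_2 · u_1 = 0 (should be 0)
  u_3 · u_1 = 0 (should be 0)
  u_3 · u_2 = 0 (should be 0)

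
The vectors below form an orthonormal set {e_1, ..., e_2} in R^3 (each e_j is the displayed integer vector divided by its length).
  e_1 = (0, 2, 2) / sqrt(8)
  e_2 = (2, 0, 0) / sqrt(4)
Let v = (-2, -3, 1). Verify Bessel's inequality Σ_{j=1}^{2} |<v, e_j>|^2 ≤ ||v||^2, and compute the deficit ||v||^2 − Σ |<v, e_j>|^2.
Σ |<v, e_j>|^2 = 6; ||v||^2 = 14; deficit = 8

Write each e_j = u_j / sqrt(<u_j, u_j>) where u_j is the displayed integer vector. Then <v, e_j> = <v, u_j> / sqrt(<u_j, u_j>), so |<v, e_j>|^2 = <v, u_j>^2 / <u_j, u_j>.
Coefficients: <v, e_1> = -4/sqrt(8), <v, e_2> = -4/sqrt(4).
Square and sum: Σ |<v, e_j>|^2 = 6.
Compute ||v||^2 = v·v = 14.
Deficit = 14 − 6 = 8 ≥ 0, confirming Bessel's inequality. (The deficit equals ||v − Σ <v,e_j> e_j||^2, the squared distance from v to span{e_j}.)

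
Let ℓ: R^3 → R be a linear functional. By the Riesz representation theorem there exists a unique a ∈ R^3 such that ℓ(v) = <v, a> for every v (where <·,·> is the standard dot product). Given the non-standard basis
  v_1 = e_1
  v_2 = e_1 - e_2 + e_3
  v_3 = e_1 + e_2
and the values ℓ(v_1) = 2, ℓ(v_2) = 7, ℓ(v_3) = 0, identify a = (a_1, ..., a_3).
a = (2, -2, 3)

Write a = (a_1, ..., a_3) in the standard basis. For each basis vector v_i, ℓ(v_i) = <v_i, a> is a linear equation in the a_j's. Collect the n equations into a matrix system V a = ℓ, where row i of V is v_i (expressed in the standard basis). Since V is invertible (lower-triangular with 1s on the diagonal, up to permutation), solve by back-substitution:
  V =
[[1, 0, 0],
 [1, -1, 1],
 [1, 1, 0]]
  V a = (2, 7, 0)
Solving gives a = (2, -2, 3).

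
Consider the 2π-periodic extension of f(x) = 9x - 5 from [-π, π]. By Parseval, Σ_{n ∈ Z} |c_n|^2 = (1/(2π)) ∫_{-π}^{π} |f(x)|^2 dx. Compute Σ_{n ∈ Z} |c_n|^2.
Σ |c_n|^2 = 27π^2 + 25

Expand and integrate term by term over [-π, π]:
  ∫ (9x)^2 dx = 81·(2π^3/3); ∫ 2·9·(-5)·x dx = 0 (odd integrand); ∫ (-5)^2 dx = 25·2π.
So (1/(2π)) ∫_{-π}^{π} (9x - 5)^2 dx = 81π^2/3 + 25 = 27π^2 + 25.
Parseval ⇒ Σ |c_n|^2 = 27π^2 + 25.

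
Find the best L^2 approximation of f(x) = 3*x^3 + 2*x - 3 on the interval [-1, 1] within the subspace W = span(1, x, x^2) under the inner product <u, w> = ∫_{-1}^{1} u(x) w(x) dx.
g(x) = 19*x/5 - 3

The best approximation g ∈ W is the orthogonal projection of f onto W. Writing g = a_0 + a_1 x + a_2 x^2, the coefficients solve the normal equations G · a = b where
  G_{ij} = <φ_i, φ_j> and b_i = <f, φ_i>, with φ_0 = 1, φ_1 = x, φ_2 = x^2.
G =
  [2, 0, 2/3]
  [0, 2/3, 0]
  [2/3, 0, 2/5],
b = (-6, 38/15, -2).
Solving gives a_0 = -3, a_1 = 19/5, a_2 = 0, so
  g(x) = 19*x/5 - 3.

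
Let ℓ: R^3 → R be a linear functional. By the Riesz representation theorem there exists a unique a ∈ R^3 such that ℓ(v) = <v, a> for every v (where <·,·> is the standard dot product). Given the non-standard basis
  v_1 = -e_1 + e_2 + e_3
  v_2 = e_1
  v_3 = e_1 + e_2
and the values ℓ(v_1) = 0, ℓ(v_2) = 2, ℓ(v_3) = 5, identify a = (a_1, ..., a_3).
a = (2, 3, -1)

Write a = (a_1, ..., a_3) in the standard basis. For each basis vector v_i, ℓ(v_i) = <v_i, a> is a linear equation in the a_j's. Collect the n equations into a matrix system V a = ℓ, where row i of V is v_i (expressed in the standard basis). Since V is invertible (lower-triangular with 1s on the diagonal, up to permutation), solve by back-substitution:
  V =
[[-1, 1, 1],
 [1, 0, 0],
 [1, 1, 0]]
  V a = (0, 2, 5)
Solving gives a = (2, 3, -1).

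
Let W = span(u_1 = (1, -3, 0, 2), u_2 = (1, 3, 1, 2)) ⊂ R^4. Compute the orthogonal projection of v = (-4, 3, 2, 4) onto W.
proj_W(v) = (175/194, 615/194, 95/97, 175/97)

Set up U = [u_1 | ... | u_2] ∈ R^(4×2). The projector onto W = col(U) is P = U (U^T U)^(-1) U^T.
Compute U^T U =
  [14, -4]
  [-4, 15],
and U^T v = (-5, 15).
Solve U^T U · c = U^T v for the coefficients: c = (-15/194, 95/97). The projection is proj_W(v) = U c.
Check: (v - proj_W(v)) · u_1 = 0  (should be 0).
Check: (v - proj_W(v)) · u_2 = 0  (should be 0).
Result: proj_W(v) = (175/194, 615/194, 95/97, 175/97).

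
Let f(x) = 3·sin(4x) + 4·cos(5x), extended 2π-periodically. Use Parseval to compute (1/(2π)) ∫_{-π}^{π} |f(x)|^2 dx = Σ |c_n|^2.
Σ |c_n|^2 = 25/2

Expand |f|^2 and use orthogonality of {sin(nx), cos(mx)} on [-π, π]:
  ∫_{-π}^{π} sin(nx)^2 dx = π, ∫ cos(mx)^2 dx = π, and cross terms integrate to 0.
So ∫_{-π}^{π} f(x)^2 dx = 3^2 · π + 4^2 · π = (9 + 16)π.
Divide by 2π: (9 + 16)/2 = 25/2.
By Parseval, this equals Σ |c_n|^2.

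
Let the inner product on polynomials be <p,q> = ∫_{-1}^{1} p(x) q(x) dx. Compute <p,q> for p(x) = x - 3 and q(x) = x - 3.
<p,q> = 56/3

Expand the product: p(x)·q(x) = x^2 - 6*x + 9.
∫_{-1}^{1} of each monomial x^k gives [2/(k+1) if k even, 0 if k odd]. Integrating term-by-term (or equivalently evaluating the antiderivative F(x) = x^3/3 - 3*x^2 + 9*x at the endpoints):
  F(1) − F(−1) = 19/3 − (-37/3) = 56/3.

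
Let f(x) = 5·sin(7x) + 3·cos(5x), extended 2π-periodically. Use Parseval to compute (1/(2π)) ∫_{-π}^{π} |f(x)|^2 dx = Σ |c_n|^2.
Σ |c_n|^2 = 17

Expand |f|^2 and use orthogonality of {sin(nx), cos(mx)} on [-π, π]:
  ∫_{-π}^{π} sin(nx)^2 dx = π, ∫ cos(mx)^2 dx = π, and cross terms integrate to 0.
So ∫_{-π}^{π} f(x)^2 dx = 5^2 · π + 3^2 · π = (25 + 9)π.
Divide by 2π: (25 + 9)/2 = 17.
By Parseval, this equals Σ |c_n|^2.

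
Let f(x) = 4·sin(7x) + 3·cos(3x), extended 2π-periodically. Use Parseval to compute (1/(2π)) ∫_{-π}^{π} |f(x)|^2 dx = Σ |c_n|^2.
Σ |c_n|^2 = 25/2

Expand |f|^2 and use orthogonality of {sin(nx), cos(mx)} on [-π, π]:
  ∫_{-π}^{π} sin(nx)^2 dx = π, ∫ cos(mx)^2 dx = π, and cross terms integrate to 0.
So ∫_{-π}^{π} f(x)^2 dx = 4^2 · π + 3^2 · π = (16 + 9)π.
Divide by 2π: (16 + 9)/2 = 25/2.
By Parseval, this equals Σ |c_n|^2.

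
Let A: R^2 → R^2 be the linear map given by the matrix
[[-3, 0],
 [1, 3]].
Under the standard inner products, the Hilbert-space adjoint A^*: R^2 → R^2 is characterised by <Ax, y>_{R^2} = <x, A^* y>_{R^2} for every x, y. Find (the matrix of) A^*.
A^* = A^T =
[[-3, 1],
 [0, 3]]

For real matrices with standard dot products, the defining identity <Ax, y> = <x, A^* y> gives (Ax)^T y = x^T (A^*) y, i.e. x^T A^T y = x^T (A^*) y. Since this holds for all x, y, we must have A^* = A^T. Therefore
A^* =
[[-3, 1],
 [0, 3]].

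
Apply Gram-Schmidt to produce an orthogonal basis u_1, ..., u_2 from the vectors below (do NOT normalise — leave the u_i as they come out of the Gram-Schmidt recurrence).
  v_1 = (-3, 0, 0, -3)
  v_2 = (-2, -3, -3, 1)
Orthogonal basis:
  u_1 = (-3, 0, 0, -3)
  u_2 = (-3/2, -3, -3, 3/2)

Apply the Gram-Schmidt recurrence
  u_1 = v_1
  u_i = v_i − Σ_{j<i} ((v_i · u_j) / (u_j · u_j)) · u_j.

Step by step this gives:
  u_1 = (-3, 0, 0, -3)
  u_2 = (-3/2, -3, -3, 3/2)

Orthogonality check:
  u_2 · u_1 = 0 (should be 0)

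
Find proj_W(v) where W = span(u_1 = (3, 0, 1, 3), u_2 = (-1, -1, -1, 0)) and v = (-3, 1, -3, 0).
proj_W(v) = (-95/41, -47/41, -63/41, -48/41)

Set up U = [u_1 | ... | u_2] ∈ R^(4×2). The projector onto W = col(U) is P = U (U^T U)^(-1) U^T.
Compute U^T U =
  [19, -4]
  [-4, 3],
and U^T v = (-12, 5).
Solve U^T U · c = U^T v for the coefficients: c = (-16/41, 47/41). The projection is proj_W(v) = U c.
Check: (v - proj_W(v)) · u_1 = 0  (should be 0).
Check: (v - proj_W(v)) · u_2 = 0  (should be 0).
Result: proj_W(v) = (-95/41, -47/41, -63/41, -48/41).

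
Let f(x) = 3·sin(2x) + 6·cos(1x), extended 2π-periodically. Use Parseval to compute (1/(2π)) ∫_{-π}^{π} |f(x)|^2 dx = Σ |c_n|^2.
Σ |c_n|^2 = 45/2

Expand |f|^2 and use orthogonality of {sin(nx), cos(mx)} on [-π, π]:
  ∫_{-π}^{π} sin(nx)^2 dx = π, ∫ cos(mx)^2 dx = π, and cross terms integrate to 0.
So ∫_{-π}^{π} f(x)^2 dx = 3^2 · π + 6^2 · π = (9 + 36)π.
Divide by 2π: (9 + 36)/2 = 45/2.
By Parseval, this equals Σ |c_n|^2.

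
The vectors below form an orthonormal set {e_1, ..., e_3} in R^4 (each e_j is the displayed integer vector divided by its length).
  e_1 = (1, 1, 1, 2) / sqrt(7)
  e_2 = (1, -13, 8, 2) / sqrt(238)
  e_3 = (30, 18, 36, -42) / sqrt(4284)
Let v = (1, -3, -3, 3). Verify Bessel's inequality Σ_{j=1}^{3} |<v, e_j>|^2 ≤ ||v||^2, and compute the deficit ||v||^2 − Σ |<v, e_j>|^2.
Σ |<v, e_j>|^2 = 124/7; ||v||^2 = 28; deficit = 72/7

Write each e_j = u_j / sqrt(<u_j, u_j>) where u_j is the displayed integer vector. Then <v, e_j> = <v, u_j> / sqrt(<u_j, u_j>), so |<v, e_j>|^2 = <v, u_j>^2 / <u_j, u_j>.
Coefficients: <v, e_1> = 1/sqrt(7), <v, e_2> = 22/sqrt(238), <v, e_3> = -258/sqrt(4284).
Square and sum: Σ |<v, e_j>|^2 = 124/7.
Compute ||v||^2 = v·v = 28.
Deficit = 28 − 124/7 = 72/7 ≥ 0, confirming Bessel's inequality. (The deficit equals ||v − Σ <v,e_j> e_j||^2, the squared distance from v to span{e_j}.)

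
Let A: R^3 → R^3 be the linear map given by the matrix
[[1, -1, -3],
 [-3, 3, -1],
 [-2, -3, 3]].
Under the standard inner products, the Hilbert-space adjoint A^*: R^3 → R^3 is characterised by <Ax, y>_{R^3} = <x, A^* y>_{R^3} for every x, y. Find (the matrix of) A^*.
A^* = A^T =
[[1, -3, -2],
 [-1, 3, -3],
 [-3, -1, 3]]

For real matrices with standard dot products, the defining identity <Ax, y> = <x, A^* y> gives (Ax)^T y = x^T (A^*) y, i.e. x^T A^T y = x^T (A^*) y. Since this holds for all x, y, we must have A^* = A^T. Therefore
A^* =
[[1, -3, -2],
 [-1, 3, -3],
 [-3, -1, 3]].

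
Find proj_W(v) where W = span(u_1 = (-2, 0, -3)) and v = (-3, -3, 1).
proj_W(v) = (-6/13, 0, -9/13)

Set up U = [u_1 | ... | u_1] ∈ R^(3×1). The projector onto W = col(U) is P = U (U^T U)^(-1) U^T.
Compute U^T U =
  [13],
and U^T v = (3).
Solve U^T U · c = U^T v for the coefficients: c = (3/13). The projection is proj_W(v) = U c.
Check: (v - proj_W(v)) · u_1 = 0  (should be 0).
Result: proj_W(v) = (-6/13, 0, -9/13).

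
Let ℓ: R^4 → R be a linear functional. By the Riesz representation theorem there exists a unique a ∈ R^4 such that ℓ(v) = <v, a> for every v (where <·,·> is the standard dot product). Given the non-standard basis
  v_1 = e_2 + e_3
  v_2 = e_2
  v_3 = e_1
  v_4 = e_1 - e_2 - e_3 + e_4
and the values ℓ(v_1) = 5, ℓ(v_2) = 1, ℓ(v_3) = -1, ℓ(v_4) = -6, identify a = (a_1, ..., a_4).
a = (-1, 1, 4, 0)

Write a = (a_1, ..., a_4) in the standard basis. For each basis vector v_i, ℓ(v_i) = <v_i, a> is a linear equation in the a_j's. Collect the n equations into a matrix system V a = ℓ, where row i of V is v_i (expressed in the standard basis). Since V is invertible (lower-triangular with 1s on the diagonal, up to permutation), solve by back-substitution:
  V =
[[0, 1, 1, 0],
 [0, 1, 0, 0],
 [1, 0, 0, 0],
 [1, -1, -1, 1]]
  V a = (5, 1, -1, -6)
Solving gives a = (-1, 1, 4, 0).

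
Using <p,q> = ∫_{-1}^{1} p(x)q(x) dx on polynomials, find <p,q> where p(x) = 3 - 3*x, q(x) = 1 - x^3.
<p,q> = 36/5

Expand the product: p(x)·q(x) = 3*x^4 - 3*x^3 - 3*x + 3.
∫_{-1}^{1} of each monomial x^k gives [2/(k+1) if k even, 0 if k odd]. Integrating term-by-term (or equivalently evaluating the antiderivative F(x) = 3*x^5/5 - 3*x^4/4 - 3*x^2/2 + 3*x at the endpoints):
  F(1) − F(−1) = 27/20 − (-117/20) = 36/5.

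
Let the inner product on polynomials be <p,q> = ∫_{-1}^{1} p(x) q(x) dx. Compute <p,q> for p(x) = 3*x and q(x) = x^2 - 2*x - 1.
<p,q> = -4

Expand the product: p(x)·q(x) = 3*x^3 - 6*x^2 - 3*x.
∫_{-1}^{1} of each monomial x^k gives [2/(k+1) if k even, 0 if k odd]. Integrating term-by-term (or equivalently evaluating the antiderivative F(x) = 3*x^4/4 - 2*x^3 - 3*x^2/2 at the endpoints):
  F(1) − F(−1) = -11/4 − (5/4) = -4.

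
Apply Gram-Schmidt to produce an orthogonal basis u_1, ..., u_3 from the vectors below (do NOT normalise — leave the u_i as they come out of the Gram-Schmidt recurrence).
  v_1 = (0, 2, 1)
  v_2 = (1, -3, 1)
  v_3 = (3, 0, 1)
Orthogonal basis:
  u_1 = (0, 2, 1)
  u_2 = (1, -1, 2)
  u_3 = (13/6, 13/30, -13/15)

Apply the Gram-Schmidt recurrence
  u_1 = v_1
  u_i = v_i − Σ_{j<i} ((v_i · u_j) / (u_j · u_j)) · u_j.

Step by step this gives:
  u_1 = (0, 2, 1)
  u_2 = (1, -1, 2)
  u_3 = (13/6, 13/30, -13/15)

Orthogonality check:
  u_2 · u_1 = 0 (should be 0)
  u_3 · u_1 = 0 (should be 0)
  u_3 · u_2 = 0 (should be 0)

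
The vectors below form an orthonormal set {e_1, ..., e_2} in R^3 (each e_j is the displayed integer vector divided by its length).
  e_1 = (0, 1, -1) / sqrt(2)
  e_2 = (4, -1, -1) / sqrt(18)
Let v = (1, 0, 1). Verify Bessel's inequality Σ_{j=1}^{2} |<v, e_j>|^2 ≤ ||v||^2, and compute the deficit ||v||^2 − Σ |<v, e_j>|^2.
Σ |<v, e_j>|^2 = 1; ||v||^2 = 2; deficit = 1

Write each e_j = u_j / sqrt(<u_j, u_j>) where u_j is the displayed integer vector. Then <v, e_j> = <v, u_j> / sqrt(<u_j, u_j>), so |<v, e_j>|^2 = <v, u_j>^2 / <u_j, u_j>.
Coefficients: <v, e_1> = -1/sqrt(2), <v, e_2> = 3/sqrt(18).
Square and sum: Σ |<v, e_j>|^2 = 1.
Compute ||v||^2 = v·v = 2.
Deficit = 2 − 1 = 1 ≥ 0, confirming Bessel's inequality. (The deficit equals ||v − Σ <v,e_j> e_j||^2, the squared distance from v to span{e_j}.)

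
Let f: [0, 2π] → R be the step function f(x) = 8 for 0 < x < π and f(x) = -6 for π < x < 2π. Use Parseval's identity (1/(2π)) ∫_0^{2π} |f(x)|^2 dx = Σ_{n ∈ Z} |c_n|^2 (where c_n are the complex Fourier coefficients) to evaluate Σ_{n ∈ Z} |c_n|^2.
Σ |c_n|^2 = 50

Parseval equates the L^2 energy of f (normalised by 1/(2π)) with the ℓ^2 sum of its Fourier coefficients: (1/(2π)) ∫_0^{2π} |f|^2 = Σ |c_n|^2.
Compute the left side: (1/(2π)) [∫_0^π 8^2 dx + ∫_π^{2π} (-6)^2 dx] = (1/(2π)) · (64π + 36π) = (64 + 36)/2 = 50.
So Σ_{n ∈ Z} |c_n|^2 = 50.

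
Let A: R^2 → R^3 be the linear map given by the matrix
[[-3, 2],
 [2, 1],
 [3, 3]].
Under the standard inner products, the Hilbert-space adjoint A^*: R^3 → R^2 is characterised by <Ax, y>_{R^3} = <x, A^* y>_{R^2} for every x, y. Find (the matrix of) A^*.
A^* = A^T =
[[-3, 2, 3],
 [2, 1, 3]]

For real matrices with standard dot products, the defining identity <Ax, y> = <x, A^* y> gives (Ax)^T y = x^T (A^*) y, i.e. x^T A^T y = x^T (A^*) y. Since this holds for all x, y, we must have A^* = A^T. Therefore
A^* =
[[-3, 2, 3],
 [2, 1, 3]].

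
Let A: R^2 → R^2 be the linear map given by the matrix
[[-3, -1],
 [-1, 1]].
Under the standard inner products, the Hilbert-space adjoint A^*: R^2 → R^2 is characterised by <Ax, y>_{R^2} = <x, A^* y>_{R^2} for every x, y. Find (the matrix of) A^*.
A^* = A^T =
[[-3, -1],
 [-1, 1]]

For real matrices with standard dot products, the defining identity <Ax, y> = <x, A^* y> gives (Ax)^T y = x^T (A^*) y, i.e. x^T A^T y = x^T (A^*) y. Since this holds for all x, y, we must have A^* = A^T. Therefore
A^* =
[[-3, -1],
 [-1, 1]].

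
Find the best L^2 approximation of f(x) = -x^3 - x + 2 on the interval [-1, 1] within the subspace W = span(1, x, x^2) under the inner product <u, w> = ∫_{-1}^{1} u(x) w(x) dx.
g(x) = 2 - 8*x/5

The best approximation g ∈ W is the orthogonal projection of f onto W. Writing g = a_0 + a_1 x + a_2 x^2, the coefficients solve the normal equations G · a = b where
  G_{ij} = <φ_i, φ_j> and b_i = <f, φ_i>, with φ_0 = 1, φ_1 = x, φ_2 = x^2.
G =
  [2, 0, 2/3]
  [0, 2/3, 0]
  [2/3, 0, 2/5],
b = (4, -16/15, 4/3).
Solving gives a_0 = 2, a_1 = -8/5, a_2 = 0, so
  g(x) = 2 - 8*x/5.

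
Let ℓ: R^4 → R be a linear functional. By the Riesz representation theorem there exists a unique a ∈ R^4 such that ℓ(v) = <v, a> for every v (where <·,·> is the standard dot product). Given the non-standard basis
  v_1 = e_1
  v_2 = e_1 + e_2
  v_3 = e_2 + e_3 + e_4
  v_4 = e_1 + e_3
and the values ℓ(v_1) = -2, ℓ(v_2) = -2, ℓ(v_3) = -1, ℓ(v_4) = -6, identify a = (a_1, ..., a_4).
a = (-2, 0, -4, 3)

Write a = (a_1, ..., a_4) in the standard basis. For each basis vector v_i, ℓ(v_i) = <v_i, a> is a linear equation in the a_j's. Collect the n equations into a matrix system V a = ℓ, where row i of V is v_i (expressed in the standard basis). Since V is invertible (lower-triangular with 1s on the diagonal, up to permutation), solve by back-substitution:
  V =
[[1, 0, 0, 0],
 [1, 1, 0, 0],
 [0, 1, 1, 1],
 [1, 0, 1, 0]]
  V a = (-2, -2, -1, -6)
Solving gives a = (-2, 0, -4, 3).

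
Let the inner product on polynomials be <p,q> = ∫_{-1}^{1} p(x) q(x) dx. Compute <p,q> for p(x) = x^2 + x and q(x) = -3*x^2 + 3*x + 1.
<p,q> = 22/15

Expand the product: p(x)·q(x) = -3*x^4 + 4*x^2 + x.
∫_{-1}^{1} of each monomial x^k gives [2/(k+1) if k even, 0 if k odd]. Integrating term-by-term (or equivalently evaluating the antiderivative F(x) = -3*x^5/5 + 4*x^3/3 + x^2/2 at the endpoints):
  F(1) − F(−1) = 37/30 − (-7/30) = 22/15.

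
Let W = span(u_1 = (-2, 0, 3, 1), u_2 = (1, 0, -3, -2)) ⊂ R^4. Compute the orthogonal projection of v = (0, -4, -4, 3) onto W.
proj_W(v) = (7/3, 0, -5/3, 2/3)

Set up U = [u_1 | ... | u_2] ∈ R^(4×2). The projector onto W = col(U) is P = U (U^T U)^(-1) U^T.
Compute U^T U =
  [14, -13]
  [-13, 14],
and U^T v = (-9, 6).
Solve U^T U · c = U^T v for the coefficients: c = (-16/9, -11/9). The projection is proj_W(v) = U c.
Check: (v - proj_W(v)) · u_1 = 0  (should be 0).
Check: (v - proj_W(v)) · u_2 = 0  (should be 0).
Result: proj_W(v) = (7/3, 0, -5/3, 2/3).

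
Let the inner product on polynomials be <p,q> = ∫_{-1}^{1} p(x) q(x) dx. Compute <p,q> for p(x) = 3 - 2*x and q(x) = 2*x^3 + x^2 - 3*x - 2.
<p,q> = -38/5

Expand the product: p(x)·q(x) = -4*x^4 + 4*x^3 + 9*x^2 - 5*x - 6.
∫_{-1}^{1} of each monomial x^k gives [2/(k+1) if k even, 0 if k odd]. Integrating term-by-term (or equivalently evaluating the antiderivative F(x) = -4*x^5/5 + x^4 + 3*x^3 - 5*x^2/2 - 6*x at the endpoints):
  F(1) − F(−1) = -53/10 − (23/10) = -38/5.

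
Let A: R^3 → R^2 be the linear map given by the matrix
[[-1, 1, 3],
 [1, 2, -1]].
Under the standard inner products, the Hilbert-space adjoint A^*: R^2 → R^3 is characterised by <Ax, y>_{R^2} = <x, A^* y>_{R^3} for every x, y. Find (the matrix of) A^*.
A^* = A^T =
[[-1, 1],
 [1, 2],
 [3, -1]]

For real matrices with standard dot products, the defining identity <Ax, y> = <x, A^* y> gives (Ax)^T y = x^T (A^*) y, i.e. x^T A^T y = x^T (A^*) y. Since this holds for all x, y, we must have A^* = A^T. Therefore
A^* =
[[-1, 1],
 [1, 2],
 [3, -1]].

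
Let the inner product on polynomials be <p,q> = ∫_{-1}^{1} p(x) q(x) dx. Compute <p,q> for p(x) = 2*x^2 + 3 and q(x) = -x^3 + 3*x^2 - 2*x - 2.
<p,q> = -94/15

Expand the product: p(x)·q(x) = -2*x^5 + 6*x^4 - 7*x^3 + 5*x^2 - 6*x - 6.
∫_{-1}^{1} of each monomial x^k gives [2/(k+1) if k even, 0 if k odd]. Integrating term-by-term (or equivalently evaluating the antiderivative F(x) = -x^6/3 + 6*x^5/5 - 7*x^4/4 + 5*x^3/3 - 3*x^2 - 6*x at the endpoints):
  F(1) − F(−1) = -493/60 − (-39/20) = -94/15.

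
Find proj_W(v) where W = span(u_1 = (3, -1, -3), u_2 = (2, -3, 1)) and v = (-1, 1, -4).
proj_W(v) = (6/23, 491/230, -717/230)

Set up U = [u_1 | ... | u_2] ∈ R^(3×2). The projector onto W = col(U) is P = U (U^T U)^(-1) U^T.
Compute U^T U =
  [19, 6]
  [6, 14],
and U^T v = (8, -9).
Solve U^T U · c = U^T v for the coefficients: c = (83/115, -219/230). The projection is proj_W(v) = U c.
Check: (v - proj_W(v)) · u_1 = 0  (should be 0).
Check: (v - proj_W(v)) · u_2 = 0  (should be 0).
Result: proj_W(v) = (6/23, 491/230, -717/230).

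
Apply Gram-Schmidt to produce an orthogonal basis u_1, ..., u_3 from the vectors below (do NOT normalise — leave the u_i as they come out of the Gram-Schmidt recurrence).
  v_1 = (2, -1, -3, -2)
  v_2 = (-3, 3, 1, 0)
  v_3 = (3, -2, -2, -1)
Orthogonal basis:
  u_1 = (2, -1, -3, -2)
  u_2 = (-5/3, 7/3, -1, -4/3)
  u_3 = (26/99, 23/99, 1/11, 1/99)

Apply the Gram-Schmidt recurrence
  u_1 = v_1
  u_i = v_i − Σ_{j<i} ((v_i · u_j) / (u_j · u_j)) · u_j.

Step by step this gives:
  u_1 = (2, -1, -3, -2)
  u_2 = (-5/3, 7/3, -1, -4/3)
  u_3 = (26/99, 23/99, 1/11, 1/99)

Orthogonality check:
  u_2 · u_1 = 0 (should be 0)
  u_3 · u_1 = 0 (should be 0)
  u_3 · u_2 = 0 (should be 0)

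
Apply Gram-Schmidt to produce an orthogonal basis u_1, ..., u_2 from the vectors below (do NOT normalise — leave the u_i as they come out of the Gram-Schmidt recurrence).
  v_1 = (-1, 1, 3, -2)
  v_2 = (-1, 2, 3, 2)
Orthogonal basis:
  u_1 = (-1, 1, 3, -2)
  u_2 = (-7/15, 22/15, 7/5, 46/15)

Apply the Gram-Schmidt recurrence
  u_1 = v_1
  u_i = v_i − Σ_{j<i} ((v_i · u_j) / (u_j · u_j)) · u_j.

Step by step this gives:
  u_1 = (-1, 1, 3, -2)
  u_2 = (-7/15, 22/15, 7/5, 46/15)

Orthogonality check:
  u_2 · u_1 = 0 (should be 0)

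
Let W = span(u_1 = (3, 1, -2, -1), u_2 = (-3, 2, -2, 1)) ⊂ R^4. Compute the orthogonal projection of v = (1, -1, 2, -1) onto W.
proj_W(v) = (144/127, -183/127, 212/127, -48/127)

Set up U = [u_1 | ... | u_2] ∈ R^(4×2). The projector onto W = col(U) is P = U (U^T U)^(-1) U^T.
Compute U^T U =
  [15, -4]
  [-4, 18],
and U^T v = (-1, -10).
Solve U^T U · c = U^T v for the coefficients: c = (-29/127, -77/127). The projection is proj_W(v) = U c.
Check: (v - proj_W(v)) · u_1 = 0  (should be 0).
Check: (v - proj_W(v)) · u_2 = 0  (should be 0).
Result: proj_W(v) = (144/127, -183/127, 212/127, -48/127).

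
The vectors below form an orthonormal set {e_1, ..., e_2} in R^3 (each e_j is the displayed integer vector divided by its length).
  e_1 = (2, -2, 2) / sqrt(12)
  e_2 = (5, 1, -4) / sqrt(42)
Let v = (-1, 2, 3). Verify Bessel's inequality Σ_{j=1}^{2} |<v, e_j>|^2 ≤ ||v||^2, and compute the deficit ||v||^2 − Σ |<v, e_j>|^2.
Σ |<v, e_j>|^2 = 75/14; ||v||^2 = 14; deficit = 121/14

Write each e_j = u_j / sqrt(<u_j, u_j>) where u_j is the displayed integer vector. Then <v, e_j> = <v, u_j> / sqrt(<u_j, u_j>), so |<v, e_j>|^2 = <v, u_j>^2 / <u_j, u_j>.
Coefficients: <v, e_1> = 0/sqrt(12), <v, e_2> = -15/sqrt(42).
Square and sum: Σ |<v, e_j>|^2 = 75/14.
Compute ||v||^2 = v·v = 14.
Deficit = 14 − 75/14 = 121/14 ≥ 0, confirming Bessel's inequality. (The deficit equals ||v − Σ <v,e_j> e_j||^2, the squared distance from v to span{e_j}.)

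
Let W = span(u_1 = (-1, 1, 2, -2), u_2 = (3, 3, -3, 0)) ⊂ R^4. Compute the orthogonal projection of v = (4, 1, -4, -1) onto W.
proj_W(v) = (81/26, 63/26, -45/13, 9/13)

Set up U = [u_1 | ... | u_2] ∈ R^(4×2). The projector onto W = col(U) is P = U (U^T U)^(-1) U^T.
Compute U^T U =
  [10, -6]
  [-6, 27],
and U^T v = (-9, 27).
Solve U^T U · c = U^T v for the coefficients: c = (-9/26, 12/13). The projection is proj_W(v) = U c.
Check: (v - proj_W(v)) · u_1 = 0  (should be 0).
Check: (v - proj_W(v)) · u_2 = 0  (should be 0).
Result: proj_W(v) = (81/26, 63/26, -45/13, 9/13).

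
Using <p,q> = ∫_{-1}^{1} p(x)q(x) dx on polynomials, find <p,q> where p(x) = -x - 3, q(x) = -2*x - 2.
<p,q> = 40/3

Expand the product: p(x)·q(x) = 2*x^2 + 8*x + 6.
∫_{-1}^{1} of each monomial x^k gives [2/(k+1) if k even, 0 if k odd]. Integrating term-by-term (or equivalently evaluating the antiderivative F(x) = 2*x^3/3 + 4*x^2 + 6*x at the endpoints):
  F(1) − F(−1) = 32/3 − (-8/3) = 40/3.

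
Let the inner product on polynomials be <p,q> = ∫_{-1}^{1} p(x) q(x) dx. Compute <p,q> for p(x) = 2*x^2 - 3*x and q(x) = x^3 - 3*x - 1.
<p,q> = 52/15

Expand the product: p(x)·q(x) = 2*x^5 - 3*x^4 - 6*x^3 + 7*x^2 + 3*x.
∫_{-1}^{1} of each monomial x^k gives [2/(k+1) if k even, 0 if k odd]. Integrating term-by-term (or equivalently evaluating the antiderivative F(x) = x^6/3 - 3*x^5/5 - 3*x^4/2 + 7*x^3/3 + 3*x^2/2 at the endpoints):
  F(1) − F(−1) = 31/15 − (-7/5) = 52/15.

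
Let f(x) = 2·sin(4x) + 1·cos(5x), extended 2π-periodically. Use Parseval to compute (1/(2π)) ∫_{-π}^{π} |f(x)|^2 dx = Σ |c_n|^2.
Σ |c_n|^2 = 5/2

Expand |f|^2 and use orthogonality of {sin(nx), cos(mx)} on [-π, π]:
  ∫_{-π}^{π} sin(nx)^2 dx = π, ∫ cos(mx)^2 dx = π, and cross terms integrate to 0.
So ∫_{-π}^{π} f(x)^2 dx = 2^2 · π + 1^2 · π = (4 + 1)π.
Divide by 2π: (4 + 1)/2 = 5/2.
By Parseval, this equals Σ |c_n|^2.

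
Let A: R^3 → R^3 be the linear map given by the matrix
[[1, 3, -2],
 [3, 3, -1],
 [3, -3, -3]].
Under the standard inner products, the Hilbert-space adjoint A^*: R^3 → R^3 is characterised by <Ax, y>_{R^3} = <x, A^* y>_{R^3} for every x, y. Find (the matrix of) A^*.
A^* = A^T =
[[1, 3, 3],
 [3, 3, -3],
 [-2, -1, -3]]

For real matrices with standard dot products, the defining identity <Ax, y> = <x, A^* y> gives (Ax)^T y = x^T (A^*) y, i.e. x^T A^T y = x^T (A^*) y. Since this holds for all x, y, we must have A^* = A^T. Therefore
A^* =
[[1, 3, 3],
 [3, 3, -3],
 [-2, -1, -3]].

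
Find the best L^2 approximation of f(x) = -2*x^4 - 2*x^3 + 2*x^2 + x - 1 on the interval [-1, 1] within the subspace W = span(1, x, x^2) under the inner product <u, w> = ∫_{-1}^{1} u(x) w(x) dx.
g(x) = 2*x^2/7 - x/5 - 29/35

The best approximation g ∈ W is the orthogonal projection of f onto W. Writing g = a_0 + a_1 x + a_2 x^2, the coefficients solve the normal equations G · a = b where
  G_{ij} = <φ_i, φ_j> and b_i = <f, φ_i>, with φ_0 = 1, φ_1 = x, φ_2 = x^2.
G =
  [2, 0, 2/3]
  [0, 2/3, 0]
  [2/3, 0, 2/5],
b = (-22/15, -2/15, -46/105).
Solving gives a_0 = -29/35, a_1 = -1/5, a_2 = 2/7, so
  g(x) = 2*x^2/7 - x/5 - 29/35.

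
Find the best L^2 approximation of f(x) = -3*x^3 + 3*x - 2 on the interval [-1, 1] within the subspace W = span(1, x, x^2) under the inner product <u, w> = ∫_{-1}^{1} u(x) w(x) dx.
g(x) = 6*x/5 - 2

The best approximation g ∈ W is the orthogonal projection of f onto W. Writing g = a_0 + a_1 x + a_2 x^2, the coefficients solve the normal equations G · a = b where
  G_{ij} = <φ_i, φ_j> and b_i = <f, φ_i>, with φ_0 = 1, φ_1 = x, φ_2 = x^2.
G =
  [2, 0, 2/3]
  [0, 2/3, 0]
  [2/3, 0, 2/5],
b = (-4, 4/5, -4/3).
Solving gives a_0 = -2, a_1 = 6/5, a_2 = 0, so
  g(x) = 6*x/5 - 2.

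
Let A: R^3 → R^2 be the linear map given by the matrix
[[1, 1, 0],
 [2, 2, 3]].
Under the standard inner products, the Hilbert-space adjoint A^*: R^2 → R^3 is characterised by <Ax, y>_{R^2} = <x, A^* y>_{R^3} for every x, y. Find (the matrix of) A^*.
A^* = A^T =
[[1, 2],
 [1, 2],
 [0, 3]]

For real matrices with standard dot products, the defining identity <Ax, y> = <x, A^* y> gives (Ax)^T y = x^T (A^*) y, i.e. x^T A^T y = x^T (A^*) y. Since this holds for all x, y, we must have A^* = A^T. Therefore
A^* =
[[1, 2],
 [1, 2],
 [0, 3]].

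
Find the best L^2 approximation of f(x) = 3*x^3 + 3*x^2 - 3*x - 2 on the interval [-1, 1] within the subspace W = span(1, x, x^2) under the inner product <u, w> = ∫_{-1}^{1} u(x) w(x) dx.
g(x) = 3*x^2 - 6*x/5 - 2

The best approximation g ∈ W is the orthogonal projection of f onto W. Writing g = a_0 + a_1 x + a_2 x^2, the coefficients solve the normal equations G · a = b where
  G_{ij} = <φ_i, φ_j> and b_i = <f, φ_i>, with φ_0 = 1, φ_1 = x, φ_2 = x^2.
G =
  [2, 0, 2/3]
  [0, 2/3, 0]
  [2/3, 0, 2/5],
b = (-2, -4/5, -2/15).
Solving gives a_0 = -2, a_1 = -6/5, a_2 = 3, so
  g(x) = 3*x^2 - 6*x/5 - 2.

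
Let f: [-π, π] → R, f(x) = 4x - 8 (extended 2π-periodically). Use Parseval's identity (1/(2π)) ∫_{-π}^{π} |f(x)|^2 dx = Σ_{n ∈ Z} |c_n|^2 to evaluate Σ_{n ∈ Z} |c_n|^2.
Σ |c_n|^2 = 16π^2/3 + 64

Expand and integrate term by term over [-π, π]:
  ∫ (4x)^2 dx = 16·(2π^3/3); ∫ 2·4·(-8)·x dx = 0 (odd integrand); ∫ (-8)^2 dx = 64·2π.
So (1/(2π)) ∫_{-π}^{π} (4x - 8)^2 dx = 16π^2/3 + 64 = 16π^2/3 + 64.
Parseval ⇒ Σ |c_n|^2 = 16π^2/3 + 64.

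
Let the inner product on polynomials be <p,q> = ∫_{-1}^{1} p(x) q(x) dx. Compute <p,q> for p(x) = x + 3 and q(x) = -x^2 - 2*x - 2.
<p,q> = -46/3

Expand the product: p(x)·q(x) = -x^3 - 5*x^2 - 8*x - 6.
∫_{-1}^{1} of each monomial x^k gives [2/(k+1) if k even, 0 if k odd]. Integrating term-by-term (or equivalently evaluating the antiderivative F(x) = -x^4/4 - 5*x^3/3 - 4*x^2 - 6*x at the endpoints):
  F(1) − F(−1) = -143/12 − (41/12) = -46/3.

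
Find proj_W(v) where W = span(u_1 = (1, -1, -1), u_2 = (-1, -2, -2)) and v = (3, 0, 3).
proj_W(v) = (3, 3/2, 3/2)

Set up U = [u_1 | ... | u_2] ∈ R^(3×2). The projector onto W = col(U) is P = U (U^T U)^(-1) U^T.
Compute U^T U =
  [3, 3]
  [3, 9],
and U^T v = (0, -9).
Solve U^T U · c = U^T v for the coefficients: c = (3/2, -3/2). The projection is proj_W(v) = U c.
Check: (v - proj_W(v)) · u_1 = 0  (should be 0).
Check: (v - proj_W(v)) · u_2 = 0  (should be 0).
Result: proj_W(v) = (3, 3/2, 3/2).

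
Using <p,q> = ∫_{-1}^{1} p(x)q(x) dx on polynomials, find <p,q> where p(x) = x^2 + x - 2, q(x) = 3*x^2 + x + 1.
<p,q> = -82/15

Expand the product: p(x)·q(x) = 3*x^4 + 4*x^3 - 4*x^2 - x - 2.
∫_{-1}^{1} of each monomial x^k gives [2/(k+1) if k even, 0 if k odd]. Integrating term-by-term (or equivalently evaluating the antiderivative F(x) = 3*x^5/5 + x^4 - 4*x^3/3 - x^2/2 - 2*x at the endpoints):
  F(1) − F(−1) = -67/30 − (97/30) = -82/15.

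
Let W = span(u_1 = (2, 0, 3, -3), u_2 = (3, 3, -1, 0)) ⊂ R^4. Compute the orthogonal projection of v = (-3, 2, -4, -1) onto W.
proj_W(v) = (-375/409, 201/409, -931/409, 864/409)

Set up U = [u_1 | ... | u_2] ∈ R^(4×2). The projector onto W = col(U) is P = U (U^T U)^(-1) U^T.
Compute U^T U =
  [22, 3]
  [3, 19],
and U^T v = (-15, 1).
Solve U^T U · c = U^T v for the coefficients: c = (-288/409, 67/409). The projection is proj_W(v) = U c.
Check: (v - proj_W(v)) · u_1 = 0  (should be 0).
Check: (v - proj_W(v)) · u_2 = 0  (should be 0).
Result: proj_W(v) = (-375/409, 201/409, -931/409, 864/409).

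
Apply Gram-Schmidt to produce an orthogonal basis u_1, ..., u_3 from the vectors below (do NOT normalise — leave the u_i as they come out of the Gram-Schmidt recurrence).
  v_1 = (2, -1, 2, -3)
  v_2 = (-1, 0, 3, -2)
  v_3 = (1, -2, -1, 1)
Orthogonal basis:
  u_1 = (2, -1, 2, -3)
  u_2 = (-19/9, 5/9, 17/9, -1/3)
  u_3 = (-1/4, -129/76, 25/76, 47/76)

Apply the Gram-Schmidt recurrence
  u_1 = v_1
  u_i = v_i − Σ_{j<i} ((v_i · u_j) / (u_j · u_j)) · u_j.

Step by step this gives:
  u_1 = (2, -1, 2, -3)
  u_2 = (-19/9, 5/9, 17/9, -1/3)
  u_3 = (-1/4, -129/76, 25/76, 47/76)

Orthogonality check:
  u_2 · u_1 = 0 (should be 0)
  u_3 · u_1 = 0 (should be 0)
  u_3 · u_2 = 0 (should be 0)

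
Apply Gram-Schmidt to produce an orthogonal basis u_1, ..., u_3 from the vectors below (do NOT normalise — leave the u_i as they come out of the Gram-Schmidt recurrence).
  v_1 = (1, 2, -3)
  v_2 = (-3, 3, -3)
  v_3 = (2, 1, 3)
Orthogonal basis:
  u_1 = (1, 2, -3)
  u_2 = (-27/7, 9/7, -3/7)
  u_3 = (15/26, 30/13, 45/26)

Apply the Gram-Schmidt recurrence
  u_1 = v_1
  u_i = v_i − Σ_{j<i} ((v_i · u_j) / (u_j · u_j)) · u_j.

Step by step this gives:
  u_1 = (1, 2, -3)
  u_2 = (-27/7, 9/7, -3/7)
  u_3 = (15/26, 30/13, 45/26)

Orthogonality check:
  u_2 · u_1 = 0 (should be 0)
  u_3 · u_1 = 0 (should be 0)
  u_3 · u_2 = 0 (should be 0)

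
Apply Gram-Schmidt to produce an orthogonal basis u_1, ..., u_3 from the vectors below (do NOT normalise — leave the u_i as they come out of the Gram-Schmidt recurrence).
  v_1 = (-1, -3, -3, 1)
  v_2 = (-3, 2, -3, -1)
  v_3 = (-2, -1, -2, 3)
Orthogonal basis:
  u_1 = (-1, -3, -3, 1)
  u_2 = (-11/4, 11/4, -9/4, -5/4)
  u_3 = (-373/435, 286/435, 67/145, 1088/435)

Apply the Gram-Schmidt recurrence
  u_1 = v_1
  u_i = v_i − Σ_{j<i} ((v_i · u_j) / (u_j · u_j)) · u_j.

Step by step this gives:
  u_1 = (-1, -3, -3, 1)
  u_2 = (-11/4, 11/4, -9/4, -5/4)
  u_3 = (-373/435, 286/435, 67/145, 1088/435)

Orthogonality check:
  u_2 · u_1 = 0 (should be 0)
  u_3 · u_1 = 0 (should be 0)
  u_3 · u_2 = 0 (should be 0)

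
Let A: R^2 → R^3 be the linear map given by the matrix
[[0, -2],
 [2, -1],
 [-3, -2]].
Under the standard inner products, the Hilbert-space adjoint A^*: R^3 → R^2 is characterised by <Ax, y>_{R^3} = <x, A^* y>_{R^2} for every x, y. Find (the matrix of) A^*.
A^* = A^T =
[[0, 2, -3],
 [-2, -1, -2]]

For real matrices with standard dot products, the defining identity <Ax, y> = <x, A^* y> gives (Ax)^T y = x^T (A^*) y, i.e. x^T A^T y = x^T (A^*) y. Since this holds for all x, y, we must have A^* = A^T. Therefore
A^* =
[[0, 2, -3],
 [-2, -1, -2]].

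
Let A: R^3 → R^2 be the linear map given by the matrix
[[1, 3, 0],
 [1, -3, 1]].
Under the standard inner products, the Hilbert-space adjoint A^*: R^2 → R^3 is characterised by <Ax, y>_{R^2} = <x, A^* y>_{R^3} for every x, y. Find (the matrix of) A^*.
A^* = A^T =
[[1, 1],
 [3, -3],
 [0, 1]]

For real matrices with standard dot products, the defining identity <Ax, y> = <x, A^* y> gives (Ax)^T y = x^T (A^*) y, i.e. x^T A^T y = x^T (A^*) y. Since this holds for all x, y, we must have A^* = A^T. Therefore
A^* =
[[1, 1],
 [3, -3],
 [0, 1]].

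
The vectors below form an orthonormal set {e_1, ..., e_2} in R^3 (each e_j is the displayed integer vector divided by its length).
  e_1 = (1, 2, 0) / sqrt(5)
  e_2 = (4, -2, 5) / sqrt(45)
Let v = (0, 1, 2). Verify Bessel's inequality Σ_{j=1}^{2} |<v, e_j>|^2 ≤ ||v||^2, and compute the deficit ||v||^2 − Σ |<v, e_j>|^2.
Σ |<v, e_j>|^2 = 20/9; ||v||^2 = 5; deficit = 25/9

Write each e_j = u_j / sqrt(<u_j, u_j>) where u_j is the displayed integer vector. Then <v, e_j> = <v, u_j> / sqrt(<u_j, u_j>), so |<v, e_j>|^2 = <v, u_j>^2 / <u_j, u_j>.
Coefficients: <v, e_1> = 2/sqrt(5), <v, e_2> = 8/sqrt(45).
Square and sum: Σ |<v, e_j>|^2 = 20/9.
Compute ||v||^2 = v·v = 5.
Deficit = 5 − 20/9 = 25/9 ≥ 0, confirming Bessel's inequality. (The deficit equals ||v − Σ <v,e_j> e_j||^2, the squared distance from v to span{e_j}.)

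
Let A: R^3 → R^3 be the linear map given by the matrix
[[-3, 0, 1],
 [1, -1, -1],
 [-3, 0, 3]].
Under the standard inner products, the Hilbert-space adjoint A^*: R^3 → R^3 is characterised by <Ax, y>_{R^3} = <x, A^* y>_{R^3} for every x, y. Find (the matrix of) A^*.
A^* = A^T =
[[-3, 1, -3],
 [0, -1, 0],
 [1, -1, 3]]

For real matrices with standard dot products, the defining identity <Ax, y> = <x, A^* y> gives (Ax)^T y = x^T (A^*) y, i.e. x^T A^T y = x^T (A^*) y. Since this holds for all x, y, we must have A^* = A^T. Therefore
A^* =
[[-3, 1, -3],
 [0, -1, 0],
 [1, -1, 3]].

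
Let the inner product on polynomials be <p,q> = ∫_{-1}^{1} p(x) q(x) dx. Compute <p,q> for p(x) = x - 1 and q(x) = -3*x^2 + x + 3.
<p,q> = -10/3

Expand the product: p(x)·q(x) = -3*x^3 + 4*x^2 + 2*x - 3.
∫_{-1}^{1} of each monomial x^k gives [2/(k+1) if k even, 0 if k odd]. Integrating term-by-term (or equivalently evaluating the antiderivative F(x) = -3*x^4/4 + 4*x^3/3 + x^2 - 3*x at the endpoints):
  F(1) − F(−1) = -17/12 − (23/12) = -10/3.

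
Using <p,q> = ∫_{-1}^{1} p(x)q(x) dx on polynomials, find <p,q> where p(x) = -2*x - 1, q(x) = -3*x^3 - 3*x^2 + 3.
<p,q> = -8/5

Expand the product: p(x)·q(x) = 6*x^4 + 9*x^3 + 3*x^2 - 6*x - 3.
∫_{-1}^{1} of each monomial x^k gives [2/(k+1) if k even, 0 if k odd]. Integrating term-by-term (or equivalently evaluating the antiderivative F(x) = 6*x^5/5 + 9*x^4/4 + x^3 - 3*x^2 - 3*x at the endpoints):
  F(1) − F(−1) = -31/20 − (1/20) = -8/5.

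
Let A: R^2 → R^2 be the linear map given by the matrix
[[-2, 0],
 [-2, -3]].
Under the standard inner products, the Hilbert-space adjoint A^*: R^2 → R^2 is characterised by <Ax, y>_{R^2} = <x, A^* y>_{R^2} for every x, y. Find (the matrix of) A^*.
A^* = A^T =
[[-2, -2],
 [0, -3]]

For real matrices with standard dot products, the defining identity <Ax, y> = <x, A^* y> gives (Ax)^T y = x^T (A^*) y, i.e. x^T A^T y = x^T (A^*) y. Since this holds for all x, y, we must have A^* = A^T. Therefore
A^* =
[[-2, -2],
 [0, -3]].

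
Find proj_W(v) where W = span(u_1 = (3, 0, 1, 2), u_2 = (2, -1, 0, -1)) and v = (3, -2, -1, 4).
proj_W(v) = (56/17, 2/17, 20/17, 42/17)

Set up U = [u_1 | ... | u_2] ∈ R^(4×2). The projector onto W = col(U) is P = U (U^T U)^(-1) U^T.
Compute U^T U =
  [14, 4]
  [4, 6],
and U^T v = (16, 4).
Solve U^T U · c = U^T v for the coefficients: c = (20/17, -2/17). The projection is proj_W(v) = U c.
Check: (v - proj_W(v)) · u_1 = 0  (should be 0).
Check: (v - proj_W(v)) · u_2 = 0  (should be 0).
Result: proj_W(v) = (56/17, 2/17, 20/17, 42/17).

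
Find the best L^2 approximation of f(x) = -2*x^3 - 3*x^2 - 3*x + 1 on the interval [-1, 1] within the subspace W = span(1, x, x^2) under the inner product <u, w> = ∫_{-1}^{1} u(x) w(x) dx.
g(x) = -3*x^2 - 21*x/5 + 1

The best approximation g ∈ W is the orthogonal projection of f onto W. Writing g = a_0 + a_1 x + a_2 x^2, the coefficients solve the normal equations G · a = b where
  G_{ij} = <φ_i, φ_j> and b_i = <f, φ_i>, with φ_0 = 1, φ_1 = x, φ_2 = x^2.
G =
  [2, 0, 2/3]
  [0, 2/3, 0]
  [2/3, 0, 2/5],
b = (0, -14/5, -8/15).
Solving gives a_0 = 1, a_1 = -21/5, a_2 = -3, so
  g(x) = -3*x^2 - 21*x/5 + 1.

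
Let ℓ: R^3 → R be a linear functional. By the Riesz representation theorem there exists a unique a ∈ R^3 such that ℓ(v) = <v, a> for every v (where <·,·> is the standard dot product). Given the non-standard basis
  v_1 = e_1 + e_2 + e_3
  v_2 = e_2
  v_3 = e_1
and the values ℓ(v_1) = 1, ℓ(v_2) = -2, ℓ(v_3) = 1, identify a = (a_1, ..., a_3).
a = (1, -2, 2)

Write a = (a_1, ..., a_3) in the standard basis. For each basis vector v_i, ℓ(v_i) = <v_i, a> is a linear equation in the a_j's. Collect the n equations into a matrix system V a = ℓ, where row i of V is v_i (expressed in the standard basis). Since V is invertible (lower-triangular with 1s on the diagonal, up to permutation), solve by back-substitution:
  V =
[[1, 1, 1],
 [0, 1, 0],
 [1, 0, 0]]
  V a = (1, -2, 1)
Solving gives a = (1, -2, 2).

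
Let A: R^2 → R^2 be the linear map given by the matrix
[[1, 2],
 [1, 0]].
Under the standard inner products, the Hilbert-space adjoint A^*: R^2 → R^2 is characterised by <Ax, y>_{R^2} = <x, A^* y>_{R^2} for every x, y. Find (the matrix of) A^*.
A^* = A^T =
[[1, 1],
 [2, 0]]

For real matrices with standard dot products, the defining identity <Ax, y> = <x, A^* y> gives (Ax)^T y = x^T (A^*) y, i.e. x^T A^T y = x^T (A^*) y. Since this holds for all x, y, we must have A^* = A^T. Therefore
A^* =
[[1, 1],
 [2, 0]].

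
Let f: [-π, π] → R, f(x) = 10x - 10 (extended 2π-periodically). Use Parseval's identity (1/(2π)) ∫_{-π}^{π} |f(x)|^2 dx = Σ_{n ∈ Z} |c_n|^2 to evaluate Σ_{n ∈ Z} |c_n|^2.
Σ |c_n|^2 = 100π^2/3 + 100

Expand and integrate term by term over [-π, π]:
  ∫ (10x)^2 dx = 100·(2π^3/3); ∫ 2·10·(-10)·x dx = 0 (odd integrand); ∫ (-10)^2 dx = 100·2π.
So (1/(2π)) ∫_{-π}^{π} (10x - 10)^2 dx = 100π^2/3 + 100 = 100π^2/3 + 100.
Parseval ⇒ Σ |c_n|^2 = 100π^2/3 + 100.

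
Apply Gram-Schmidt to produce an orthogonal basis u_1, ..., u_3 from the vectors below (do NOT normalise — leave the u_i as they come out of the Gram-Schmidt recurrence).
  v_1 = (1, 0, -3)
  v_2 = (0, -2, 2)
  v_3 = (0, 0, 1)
Orthogonal basis:
  u_1 = (1, 0, -3)
  u_2 = (3/5, -2, 1/5)
  u_3 = (3/11, 1/11, 1/11)

Apply the Gram-Schmidt recurrence
  u_1 = v_1
  u_i = v_i − Σ_{j<i} ((v_i · u_j) / (u_j · u_j)) · u_j.

Step by step this gives:
  u_1 = (1, 0, -3)
  u_2 = (3/5, -2, 1/5)
  u_3 = (3/11, 1/11, 1/11)

Orthogonality check:
  u_2 · u_1 = 0 (should be 0)
  u_3 · u_1 = 0 (should be 0)
  u_3 · u_2 = 0 (should be 0)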